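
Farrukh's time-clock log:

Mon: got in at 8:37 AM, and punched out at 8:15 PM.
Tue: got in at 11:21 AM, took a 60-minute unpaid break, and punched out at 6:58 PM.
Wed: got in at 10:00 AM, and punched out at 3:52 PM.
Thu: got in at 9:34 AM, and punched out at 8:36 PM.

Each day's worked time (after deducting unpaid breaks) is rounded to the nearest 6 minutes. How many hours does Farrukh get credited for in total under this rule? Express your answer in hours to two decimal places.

35.10 hours

Mon: 8:37 AM–8:15 PM = 11 h 38 min → rounds to 11 h 36 min
Tue: 11:21 AM–6:58 PM = 7 h 37 min − 60 min = 6 h 37 min → rounds to 6 h 36 min
Wed: 10:00 AM–3:52 PM = 5 h 52 min → rounds to 5 h 54 min
Thu: 9:34 AM–8:36 PM = 11 h 2 min → rounds to 11 h 0 min
Total credited: 35 h 6 min.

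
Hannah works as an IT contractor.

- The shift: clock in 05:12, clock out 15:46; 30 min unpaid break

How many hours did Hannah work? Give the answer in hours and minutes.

The shift: 05:12–15:46 = 10 h 34 min; less 30 min break → 10 h 4 min

10 h 4 min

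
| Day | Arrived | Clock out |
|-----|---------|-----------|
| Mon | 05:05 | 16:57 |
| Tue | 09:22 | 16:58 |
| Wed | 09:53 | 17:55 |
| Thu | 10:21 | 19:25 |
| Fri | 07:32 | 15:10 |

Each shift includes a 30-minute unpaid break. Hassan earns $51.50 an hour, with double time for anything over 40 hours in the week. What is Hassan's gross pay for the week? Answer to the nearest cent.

Mon: 05:05–16:57 = 11 h 52 min; less 30 min break → 11 h 22 min
Tue: 09:22–16:58 = 7 h 36 min; less 30 min break → 7 h 6 min
Wed: 09:53–17:55 = 8 h 2 min; less 30 min break → 7 h 32 min
Thu: 10:21–19:25 = 9 h 4 min; less 30 min break → 8 h 34 min
Fri: 07:32–15:10 = 7 h 38 min; less 30 min break → 7 h 8 min
Total worked: 41 h 42 min = 2502 min.
Regular 40 h 0 min = 2400 min at $51.50/h; overtime 1 h 42 min = 102 min at $103.00/h.
Pay = (2400 × $51.50 + 102 × $103.00) ÷ 60 = $2235.10.

$2235.10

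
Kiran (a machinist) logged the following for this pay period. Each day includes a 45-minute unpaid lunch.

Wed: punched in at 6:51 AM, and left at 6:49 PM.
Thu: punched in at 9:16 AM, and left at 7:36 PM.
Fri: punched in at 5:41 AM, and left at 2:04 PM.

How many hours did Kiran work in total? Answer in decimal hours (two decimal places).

28.43 hours

Wed: 6:51 AM–6:49 PM = 11 h 58 min; less 45 min break → 11 h 13 min
Thu: 9:16 AM–7:36 PM = 10 h 20 min; less 45 min break → 9 h 35 min
Fri: 5:41 AM–2:04 PM = 8 h 23 min; less 45 min break → 7 h 38 min
Total: 11 h 13 min + 9 h 35 min + 7 h 38 min = 28 h 26 min.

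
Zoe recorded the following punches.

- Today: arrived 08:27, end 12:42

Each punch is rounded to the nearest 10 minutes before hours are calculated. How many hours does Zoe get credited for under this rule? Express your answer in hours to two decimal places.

Today: in 08:27→08:30, out 12:42→12:40; 4 h 10 min

4.17 hours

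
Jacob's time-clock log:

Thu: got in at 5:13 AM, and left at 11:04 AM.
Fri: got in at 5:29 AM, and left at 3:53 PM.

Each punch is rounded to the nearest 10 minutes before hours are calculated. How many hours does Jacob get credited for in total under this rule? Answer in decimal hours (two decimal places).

Thu: in 5:13 AM→5:10 AM, out 11:04 AM→11:00 AM; 5 h 50 min
Fri: in 5:29 AM→5:30 AM, out 3:53 PM→3:50 PM; 10 h 20 min
Total credited: 16 h 10 min.

16.17 hours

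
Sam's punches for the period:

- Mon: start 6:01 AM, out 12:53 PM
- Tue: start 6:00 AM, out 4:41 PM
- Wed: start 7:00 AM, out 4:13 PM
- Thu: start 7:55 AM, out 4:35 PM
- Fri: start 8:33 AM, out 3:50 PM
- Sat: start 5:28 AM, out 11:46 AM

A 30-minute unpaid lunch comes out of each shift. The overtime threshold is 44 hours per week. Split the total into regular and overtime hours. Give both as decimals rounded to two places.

Mon: 6:01 AM–12:53 PM = 6 h 52 min; less 30 min break → 6 h 22 min
Tue: 6:00 AM–4:41 PM = 10 h 41 min; less 30 min break → 10 h 11 min
Wed: 7:00 AM–4:13 PM = 9 h 13 min; less 30 min break → 8 h 43 min
Thu: 7:55 AM–4:35 PM = 8 h 40 min; less 30 min break → 8 h 10 min
Fri: 8:33 AM–3:50 PM = 7 h 17 min; less 30 min break → 6 h 47 min
Sat: 5:28 AM–11:46 AM = 6 h 18 min; less 30 min break → 5 h 48 min
Total worked: 46 h 1 min = 46.02 h.
Threshold 44 h → overtime 2 h 1 min, regular 44 h 0 min.

Regular 44.00 hours, overtime 2.02 hours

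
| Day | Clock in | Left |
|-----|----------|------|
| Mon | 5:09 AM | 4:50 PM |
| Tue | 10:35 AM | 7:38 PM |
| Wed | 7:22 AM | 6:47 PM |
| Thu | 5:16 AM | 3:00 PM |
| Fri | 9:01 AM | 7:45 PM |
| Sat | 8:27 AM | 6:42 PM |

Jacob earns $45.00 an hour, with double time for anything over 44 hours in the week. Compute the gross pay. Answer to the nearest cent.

$3678.00

Mon: 5:09 AM–4:50 PM = 11 h 41 min
Tue: 10:35 AM–7:38 PM = 9 h 3 min
Wed: 7:22 AM–6:47 PM = 11 h 25 min
Thu: 5:16 AM–3:00 PM = 9 h 44 min
Fri: 9:01 AM–7:45 PM = 10 h 44 min
Sat: 8:27 AM–6:42 PM = 10 h 15 min
Total worked: 62 h 52 min = 3772 min.
Regular 44 h 0 min = 2640 min at $45.00/h; overtime 18 h 52 min = 1132 min at $90.00/h.
Pay = (2640 × $45.00 + 1132 × $90.00) ÷ 60 = $3678.00.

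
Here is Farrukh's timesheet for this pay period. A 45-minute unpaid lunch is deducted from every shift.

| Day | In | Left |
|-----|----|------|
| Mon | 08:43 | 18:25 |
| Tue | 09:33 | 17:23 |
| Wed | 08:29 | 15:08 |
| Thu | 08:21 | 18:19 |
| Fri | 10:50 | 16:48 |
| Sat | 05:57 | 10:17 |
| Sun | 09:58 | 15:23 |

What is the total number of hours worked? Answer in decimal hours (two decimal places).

44.62 hours

Mon: 08:43–18:25 = 9 h 42 min; less 45 min break → 8 h 57 min
Tue: 09:33–17:23 = 7 h 50 min; less 45 min break → 7 h 5 min
Wed: 08:29–15:08 = 6 h 39 min; less 45 min break → 5 h 54 min
Thu: 08:21–18:19 = 9 h 58 min; less 45 min break → 9 h 13 min
Fri: 10:50–16:48 = 5 h 58 min; less 45 min break → 5 h 13 min
Sat: 05:57–10:17 = 4 h 20 min; less 45 min break → 3 h 35 min
Sun: 09:58–15:23 = 5 h 25 min; less 45 min break → 4 h 40 min
Total: 8 h 57 min + 7 h 5 min + 5 h 54 min + 9 h 13 min + 5 h 13 min + 3 h 35 min + 4 h 40 min = 44 h 37 min.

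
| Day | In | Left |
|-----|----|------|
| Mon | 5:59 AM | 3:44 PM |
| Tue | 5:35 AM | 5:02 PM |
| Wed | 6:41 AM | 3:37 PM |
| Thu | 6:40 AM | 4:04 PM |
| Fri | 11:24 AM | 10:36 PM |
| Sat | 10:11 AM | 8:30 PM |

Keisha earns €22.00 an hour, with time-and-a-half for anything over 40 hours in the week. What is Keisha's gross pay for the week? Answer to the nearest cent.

€1574.65

Mon: 5:59 AM–3:44 PM = 9 h 45 min
Tue: 5:35 AM–5:02 PM = 11 h 27 min
Wed: 6:41 AM–3:37 PM = 8 h 56 min
Thu: 6:40 AM–4:04 PM = 9 h 24 min
Fri: 11:24 AM–10:36 PM = 11 h 12 min
Sat: 10:11 AM–8:30 PM = 10 h 19 min
Total worked: 61 h 3 min = 3663 min.
Regular 40 h 0 min = 2400 min at €22.00/h; overtime 21 h 3 min = 1263 min at €33.00/h.
Pay = (2400 × €22.00 + 1263 × €33.00) ÷ 60 = €1574.65.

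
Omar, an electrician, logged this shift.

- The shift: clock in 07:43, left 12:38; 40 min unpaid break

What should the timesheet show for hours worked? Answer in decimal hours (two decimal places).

The shift: 07:43–12:38 = 4 h 55 min; less 40 min break → 4 h 15 min

4.25 hours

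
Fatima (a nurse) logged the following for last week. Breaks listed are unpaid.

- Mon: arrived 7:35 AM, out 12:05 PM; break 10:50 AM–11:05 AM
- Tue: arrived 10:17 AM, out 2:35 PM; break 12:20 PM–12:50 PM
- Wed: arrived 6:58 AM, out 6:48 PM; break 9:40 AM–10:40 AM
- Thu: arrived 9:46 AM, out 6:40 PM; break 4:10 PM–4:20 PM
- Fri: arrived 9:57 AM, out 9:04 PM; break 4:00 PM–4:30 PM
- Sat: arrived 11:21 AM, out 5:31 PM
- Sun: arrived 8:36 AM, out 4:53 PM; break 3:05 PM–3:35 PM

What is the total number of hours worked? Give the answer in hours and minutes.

52 h 11 min

Mon: 7:35 AM–12:05 PM = 4 h 30 min; less 15 min break → 4 h 15 min
Tue: 10:17 AM–2:35 PM = 4 h 18 min; less 30 min break → 3 h 48 min
Wed: 6:58 AM–6:48 PM = 11 h 50 min; less 60 min break → 10 h 50 min
Thu: 9:46 AM–6:40 PM = 8 h 54 min; less 10 min break → 8 h 44 min
Fri: 9:57 AM–9:04 PM = 11 h 7 min; less 30 min break → 10 h 37 min
Sat: 11:21 AM–5:31 PM = 6 h 10 min
Sun: 8:36 AM–4:53 PM = 8 h 17 min; less 30 min break → 7 h 47 min
Total: 4 h 15 min + 3 h 48 min + 10 h 50 min + 8 h 44 min + 10 h 37 min + 6 h 10 min + 7 h 47 min = 52 h 11 min.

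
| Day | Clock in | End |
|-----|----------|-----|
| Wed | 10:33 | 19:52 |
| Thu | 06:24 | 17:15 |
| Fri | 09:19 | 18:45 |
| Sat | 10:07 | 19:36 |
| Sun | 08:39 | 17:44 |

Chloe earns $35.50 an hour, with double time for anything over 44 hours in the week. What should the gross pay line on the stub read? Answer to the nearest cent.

Wed: 10:33–19:52 = 9 h 19 min
Thu: 06:24–17:15 = 10 h 51 min
Fri: 09:19–18:45 = 9 h 26 min
Sat: 10:07–19:36 = 9 h 29 min
Sun: 08:39–17:44 = 9 h 5 min
Total worked: 48 h 10 min = 2890 min.
Regular 44 h 0 min = 2640 min at $35.50/h; overtime 4 h 10 min = 250 min at $71.00/h.
Pay = (2640 × $35.50 + 250 × $71.00) ÷ 60 = $1857.83.

$1857.83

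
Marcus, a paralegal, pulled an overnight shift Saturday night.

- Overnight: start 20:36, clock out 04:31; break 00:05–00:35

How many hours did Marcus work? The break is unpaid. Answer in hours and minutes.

Overnight: 20:36 → midnight = 3 h 24 min; midnight → 04:31 = 4 h 31 min; span 7 h 55 min; less 30 min break → 7 h 25 min

7 h 25 min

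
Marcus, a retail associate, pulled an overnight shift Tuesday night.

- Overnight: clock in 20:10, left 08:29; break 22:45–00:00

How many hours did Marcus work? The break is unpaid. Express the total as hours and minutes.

Overnight: 20:10 → midnight = 3 h 50 min; midnight → 08:29 = 8 h 29 min; span 12 h 19 min; less 75 min break → 11 h 4 min

11 h 4 min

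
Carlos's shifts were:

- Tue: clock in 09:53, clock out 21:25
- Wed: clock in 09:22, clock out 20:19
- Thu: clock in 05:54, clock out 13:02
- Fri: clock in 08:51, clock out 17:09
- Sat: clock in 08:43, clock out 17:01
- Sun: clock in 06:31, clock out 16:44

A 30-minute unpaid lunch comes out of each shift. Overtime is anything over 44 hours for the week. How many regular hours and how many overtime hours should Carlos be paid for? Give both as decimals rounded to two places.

Regular 44.00 hours, overtime 9.43 hours

Tue: 09:53–21:25 = 11 h 32 min; less 30 min break → 11 h 2 min
Wed: 09:22–20:19 = 10 h 57 min; less 30 min break → 10 h 27 min
Thu: 05:54–13:02 = 7 h 8 min; less 30 min break → 6 h 38 min
Fri: 08:51–17:09 = 8 h 18 min; less 30 min break → 7 h 48 min
Sat: 08:43–17:01 = 8 h 18 min; less 30 min break → 7 h 48 min
Sun: 06:31–16:44 = 10 h 13 min; less 30 min break → 9 h 43 min
Total worked: 53 h 26 min = 53.43 h.
Threshold 44 h → overtime 9 h 26 min, regular 44 h 0 min.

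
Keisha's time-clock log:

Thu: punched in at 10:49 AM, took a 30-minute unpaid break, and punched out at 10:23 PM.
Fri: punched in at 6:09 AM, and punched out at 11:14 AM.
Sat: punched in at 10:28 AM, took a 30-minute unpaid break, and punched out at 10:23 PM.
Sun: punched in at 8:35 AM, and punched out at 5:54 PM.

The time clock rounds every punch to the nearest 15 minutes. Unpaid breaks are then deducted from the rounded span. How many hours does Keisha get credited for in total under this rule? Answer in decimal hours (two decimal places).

Thu: in 10:49 AM→10:45 AM, out 10:23 PM→10:30 PM; 11 h 45 min − 30 min = 11 h 15 min
Fri: in 6:09 AM→6:15 AM, out 11:14 AM→11:15 AM; 5 h 0 min
Sat: in 10:28 AM→10:30 AM, out 10:23 PM→10:30 PM; 12 h 0 min − 30 min = 11 h 30 min
Sun: in 8:35 AM→8:30 AM, out 5:54 PM→6:00 PM; 9 h 30 min
Total credited: 37 h 15 min.

37.25 hours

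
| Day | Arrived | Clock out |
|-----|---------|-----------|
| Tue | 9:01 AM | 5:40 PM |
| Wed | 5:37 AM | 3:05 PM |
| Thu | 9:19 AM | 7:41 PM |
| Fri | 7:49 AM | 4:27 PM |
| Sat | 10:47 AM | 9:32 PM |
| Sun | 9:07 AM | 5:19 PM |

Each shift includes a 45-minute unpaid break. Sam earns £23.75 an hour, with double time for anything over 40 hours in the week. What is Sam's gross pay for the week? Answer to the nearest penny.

Tue: 9:01 AM–5:40 PM = 8 h 39 min; less 45 min break → 7 h 54 min
Wed: 5:37 AM–3:05 PM = 9 h 28 min; less 45 min break → 8 h 43 min
Thu: 9:19 AM–7:41 PM = 10 h 22 min; less 45 min break → 9 h 37 min
Fri: 7:49 AM–4:27 PM = 8 h 38 min; less 45 min break → 7 h 53 min
Sat: 10:47 AM–9:32 PM = 10 h 45 min; less 45 min break → 10 h 0 min
Sun: 9:07 AM–5:19 PM = 8 h 12 min; less 45 min break → 7 h 27 min
Total worked: 51 h 34 min = 3094 min.
Regular 40 h 0 min = 2400 min at £23.75/h; overtime 11 h 34 min = 694 min at £47.50/h.
Pay = (2400 × £23.75 + 694 × £47.50) ÷ 60 = £1499.42.

£1499.42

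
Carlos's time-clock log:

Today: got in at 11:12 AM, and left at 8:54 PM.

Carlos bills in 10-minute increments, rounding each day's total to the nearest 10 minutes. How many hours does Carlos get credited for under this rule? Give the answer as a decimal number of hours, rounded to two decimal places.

9.67 hours

Today: 11:12 AM–8:54 PM = 9 h 42 min → rounds to 9 h 40 min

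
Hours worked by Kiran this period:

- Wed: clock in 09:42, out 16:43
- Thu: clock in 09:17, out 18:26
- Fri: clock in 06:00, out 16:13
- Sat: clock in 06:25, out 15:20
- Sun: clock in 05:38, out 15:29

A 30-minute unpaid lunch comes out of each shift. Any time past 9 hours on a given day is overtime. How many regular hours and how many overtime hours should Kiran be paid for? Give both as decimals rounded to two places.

Wed: 09:42–16:43 = 7 h 1 min; less 30 min break → 6 h 31 min
Thu: 09:17–18:26 = 9 h 9 min; less 30 min break → 8 h 39 min
Fri: 06:00–16:13 = 10 h 13 min; less 30 min break → 9 h 43 min
Sat: 06:25–15:20 = 8 h 55 min; less 30 min break → 8 h 25 min
Sun: 05:38–15:29 = 9 h 51 min; less 30 min break → 9 h 21 min
Wed reg 6 h 31 min / OT 0 h 0 min; Thu reg 8 h 39 min / OT 0 h 0 min; Fri reg 9 h 0 min / OT 0 h 43 min; Sat reg 8 h 25 min / OT 0 h 0 min; Sun reg 9 h 0 min / OT 0 h 21 min.
Totals: regular 41 h 35 min, overtime 1 h 4 min.

Regular 41.58 hours, overtime 1.07 hours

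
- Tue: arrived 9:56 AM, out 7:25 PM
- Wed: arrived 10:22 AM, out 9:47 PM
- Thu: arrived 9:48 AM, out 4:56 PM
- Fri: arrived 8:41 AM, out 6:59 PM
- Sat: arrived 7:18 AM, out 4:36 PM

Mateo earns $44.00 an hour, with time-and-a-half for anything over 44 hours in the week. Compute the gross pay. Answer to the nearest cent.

$2175.80

Tue: 9:56 AM–7:25 PM = 9 h 29 min
Wed: 10:22 AM–9:47 PM = 11 h 25 min
Thu: 9:48 AM–4:56 PM = 7 h 8 min
Fri: 8:41 AM–6:59 PM = 10 h 18 min
Sat: 7:18 AM–4:36 PM = 9 h 18 min
Total worked: 47 h 38 min = 2858 min.
Regular 44 h 0 min = 2640 min at $44.00/h; overtime 3 h 38 min = 218 min at $66.00/h.
Pay = (2640 × $44.00 + 218 × $66.00) ÷ 60 = $2175.80.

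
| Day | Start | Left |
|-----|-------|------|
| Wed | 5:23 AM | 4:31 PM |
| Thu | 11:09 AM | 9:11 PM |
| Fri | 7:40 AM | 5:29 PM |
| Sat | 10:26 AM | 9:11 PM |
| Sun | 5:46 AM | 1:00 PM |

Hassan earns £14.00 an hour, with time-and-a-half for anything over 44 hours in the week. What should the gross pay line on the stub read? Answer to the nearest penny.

£720.30

Wed: 5:23 AM–4:31 PM = 11 h 8 min
Thu: 11:09 AM–9:11 PM = 10 h 2 min
Fri: 7:40 AM–5:29 PM = 9 h 49 min
Sat: 10:26 AM–9:11 PM = 10 h 45 min
Sun: 5:46 AM–1:00 PM = 7 h 14 min
Total worked: 48 h 58 min = 2938 min.
Regular 44 h 0 min = 2640 min at £14.00/h; overtime 4 h 58 min = 298 min at £21.00/h.
Pay = (2640 × £14.00 + 298 × £21.00) ÷ 60 = £720.30.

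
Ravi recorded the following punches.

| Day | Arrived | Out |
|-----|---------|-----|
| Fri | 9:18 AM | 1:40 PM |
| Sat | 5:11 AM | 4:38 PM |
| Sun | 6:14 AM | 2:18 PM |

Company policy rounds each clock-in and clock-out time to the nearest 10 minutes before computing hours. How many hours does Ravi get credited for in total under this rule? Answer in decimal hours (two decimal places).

24.00 hours

Fri: in 9:18 AM→9:20 AM, out 1:40 PM→1:40 PM; 4 h 20 min
Sat: in 5:11 AM→5:10 AM, out 4:38 PM→4:40 PM; 11 h 30 min
Sun: in 6:14 AM→6:10 AM, out 2:18 PM→2:20 PM; 8 h 10 min
Total credited: 24 h 0 min.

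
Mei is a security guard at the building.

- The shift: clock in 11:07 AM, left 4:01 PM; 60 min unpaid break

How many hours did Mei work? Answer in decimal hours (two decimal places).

3.90 hours

The shift: 11:07 AM–4:01 PM = 4 h 54 min; less 60 min break → 3 h 54 min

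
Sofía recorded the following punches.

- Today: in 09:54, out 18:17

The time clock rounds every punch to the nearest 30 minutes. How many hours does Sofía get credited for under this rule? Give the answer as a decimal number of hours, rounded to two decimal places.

Today: in 09:54→10:00, out 18:17→18:30; 8 h 30 min

8.50 hours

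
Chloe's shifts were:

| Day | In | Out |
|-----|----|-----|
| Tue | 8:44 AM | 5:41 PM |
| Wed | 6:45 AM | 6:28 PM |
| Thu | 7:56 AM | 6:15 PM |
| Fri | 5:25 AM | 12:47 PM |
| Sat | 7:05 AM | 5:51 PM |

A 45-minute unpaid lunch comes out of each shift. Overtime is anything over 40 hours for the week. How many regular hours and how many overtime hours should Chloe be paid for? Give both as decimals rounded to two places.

Regular 40.00 hours, overtime 5.37 hours

Tue: 8:44 AM–5:41 PM = 8 h 57 min; less 45 min break → 8 h 12 min
Wed: 6:45 AM–6:28 PM = 11 h 43 min; less 45 min break → 10 h 58 min
Thu: 7:56 AM–6:15 PM = 10 h 19 min; less 45 min break → 9 h 34 min
Fri: 5:25 AM–12:47 PM = 7 h 22 min; less 45 min break → 6 h 37 min
Sat: 7:05 AM–5:51 PM = 10 h 46 min; less 45 min break → 10 h 1 min
Total worked: 45 h 22 min = 45.37 h.
Threshold 40 h → overtime 5 h 22 min, regular 40 h 0 min.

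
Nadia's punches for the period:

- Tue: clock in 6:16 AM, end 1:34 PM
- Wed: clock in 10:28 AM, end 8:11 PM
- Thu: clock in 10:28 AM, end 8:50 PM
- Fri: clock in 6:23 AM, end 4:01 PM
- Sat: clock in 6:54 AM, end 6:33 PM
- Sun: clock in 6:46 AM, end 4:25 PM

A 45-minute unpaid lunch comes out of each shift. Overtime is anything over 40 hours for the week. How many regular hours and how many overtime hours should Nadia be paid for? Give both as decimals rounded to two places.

Regular 40.00 hours, overtime 13.82 hours

Tue: 6:16 AM–1:34 PM = 7 h 18 min; less 45 min break → 6 h 33 min
Wed: 10:28 AM–8:11 PM = 9 h 43 min; less 45 min break → 8 h 58 min
Thu: 10:28 AM–8:50 PM = 10 h 22 min; less 45 min break → 9 h 37 min
Fri: 6:23 AM–4:01 PM = 9 h 38 min; less 45 min break → 8 h 53 min
Sat: 6:54 AM–6:33 PM = 11 h 39 min; less 45 min break → 10 h 54 min
Sun: 6:46 AM–4:25 PM = 9 h 39 min; less 45 min break → 8 h 54 min
Total worked: 53 h 49 min = 53.82 h.
Threshold 40 h → overtime 13 h 49 min, regular 40 h 0 min.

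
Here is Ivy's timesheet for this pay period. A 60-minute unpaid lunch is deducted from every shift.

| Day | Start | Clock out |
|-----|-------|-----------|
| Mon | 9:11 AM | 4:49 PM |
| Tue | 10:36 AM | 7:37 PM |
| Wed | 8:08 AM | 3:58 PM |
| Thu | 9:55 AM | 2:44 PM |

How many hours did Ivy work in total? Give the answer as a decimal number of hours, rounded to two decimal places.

25.30 hours

Mon: 9:11 AM–4:49 PM = 7 h 38 min; less 60 min break → 6 h 38 min
Tue: 10:36 AM–7:37 PM = 9 h 1 min; less 60 min break → 8 h 1 min
Wed: 8:08 AM–3:58 PM = 7 h 50 min; less 60 min break → 6 h 50 min
Thu: 9:55 AM–2:44 PM = 4 h 49 min; less 60 min break → 3 h 49 min
Total: 6 h 38 min + 8 h 1 min + 6 h 50 min + 3 h 49 min = 25 h 18 min.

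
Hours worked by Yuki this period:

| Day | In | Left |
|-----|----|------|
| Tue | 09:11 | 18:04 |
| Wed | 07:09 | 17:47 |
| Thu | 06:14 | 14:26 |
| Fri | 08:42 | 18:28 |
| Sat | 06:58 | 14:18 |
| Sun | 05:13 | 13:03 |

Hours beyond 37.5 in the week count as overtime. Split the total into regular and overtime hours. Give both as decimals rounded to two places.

Regular 37.50 hours, overtime 15.15 hours

Tue: 09:11–18:04 = 8 h 53 min
Wed: 07:09–17:47 = 10 h 38 min
Thu: 06:14–14:26 = 8 h 12 min
Fri: 08:42–18:28 = 9 h 46 min
Sat: 06:58–14:18 = 7 h 20 min
Sun: 05:13–13:03 = 7 h 50 min
Total worked: 52 h 39 min = 52.65 h.
Threshold 37.5 h → overtime 15 h 9 min, regular 37 h 30 min.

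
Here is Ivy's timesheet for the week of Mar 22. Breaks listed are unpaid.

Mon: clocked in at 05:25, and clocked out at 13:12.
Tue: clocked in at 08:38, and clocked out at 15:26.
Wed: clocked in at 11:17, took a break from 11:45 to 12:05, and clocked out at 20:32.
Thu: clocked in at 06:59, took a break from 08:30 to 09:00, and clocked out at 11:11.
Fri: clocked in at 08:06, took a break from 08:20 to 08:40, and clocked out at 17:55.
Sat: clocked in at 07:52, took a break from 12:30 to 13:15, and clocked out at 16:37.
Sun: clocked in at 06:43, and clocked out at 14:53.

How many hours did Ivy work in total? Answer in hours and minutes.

Mon: 05:25–13:12 = 7 h 47 min
Tue: 08:38–15:26 = 6 h 48 min
Wed: 11:17–20:32 = 9 h 15 min; less 20 min break → 8 h 55 min
Thu: 06:59–11:11 = 4 h 12 min; less 30 min break → 3 h 42 min
Fri: 08:06–17:55 = 9 h 49 min; less 20 min break → 9 h 29 min
Sat: 07:52–16:37 = 8 h 45 min; less 45 min break → 8 h 0 min
Sun: 06:43–14:53 = 8 h 10 min
Total: 7 h 47 min + 6 h 48 min + 8 h 55 min + 3 h 42 min + 9 h 29 min + 8 h 0 min + 8 h 10 min = 52 h 51 min.

52 h 51 min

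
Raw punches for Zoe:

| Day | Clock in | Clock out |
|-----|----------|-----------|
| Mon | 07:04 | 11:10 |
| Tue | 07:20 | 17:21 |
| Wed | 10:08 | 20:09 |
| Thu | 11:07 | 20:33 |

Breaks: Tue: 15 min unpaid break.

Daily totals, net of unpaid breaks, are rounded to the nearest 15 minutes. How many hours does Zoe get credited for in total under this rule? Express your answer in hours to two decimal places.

33.25 hours

Mon: 07:04–11:10 = 4 h 6 min → rounds to 4 h 0 min
Tue: 07:20–17:21 = 10 h 1 min − 15 min = 9 h 46 min → rounds to 9 h 45 min
Wed: 10:08–20:09 = 10 h 1 min → rounds to 10 h 0 min
Thu: 11:07–20:33 = 9 h 26 min → rounds to 9 h 30 min
Total credited: 33 h 15 min.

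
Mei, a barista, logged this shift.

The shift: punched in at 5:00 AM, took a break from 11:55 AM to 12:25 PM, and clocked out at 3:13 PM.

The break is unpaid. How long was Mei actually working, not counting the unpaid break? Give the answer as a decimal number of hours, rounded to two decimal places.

9.72 hours

The shift: 5:00 AM–3:13 PM = 10 h 13 min; less 30 min break → 9 h 43 min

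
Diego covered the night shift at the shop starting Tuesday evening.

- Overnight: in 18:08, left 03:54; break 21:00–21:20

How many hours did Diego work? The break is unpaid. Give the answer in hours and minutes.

Overnight: 18:08 → midnight = 5 h 52 min; midnight → 03:54 = 3 h 54 min; span 9 h 46 min; less 20 min break → 9 h 26 min

9 h 26 min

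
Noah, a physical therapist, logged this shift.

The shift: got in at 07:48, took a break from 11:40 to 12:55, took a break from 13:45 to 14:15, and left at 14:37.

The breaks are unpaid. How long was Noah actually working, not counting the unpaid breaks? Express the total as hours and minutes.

5 h 4 min

The shift: 07:48–14:37 = 6 h 49 min; less 105 min break → 5 h 4 min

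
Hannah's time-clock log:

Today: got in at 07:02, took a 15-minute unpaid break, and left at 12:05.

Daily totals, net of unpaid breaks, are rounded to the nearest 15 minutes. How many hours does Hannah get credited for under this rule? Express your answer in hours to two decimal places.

Today: 07:02–12:05 = 5 h 3 min − 15 min = 4 h 48 min → rounds to 4 h 45 min

4.75 hours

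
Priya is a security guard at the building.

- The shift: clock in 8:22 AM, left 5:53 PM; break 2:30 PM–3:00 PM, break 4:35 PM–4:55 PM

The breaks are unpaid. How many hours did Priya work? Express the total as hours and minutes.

The shift: 8:22 AM–5:53 PM = 9 h 31 min; less 50 min break → 8 h 41 min

8 h 41 min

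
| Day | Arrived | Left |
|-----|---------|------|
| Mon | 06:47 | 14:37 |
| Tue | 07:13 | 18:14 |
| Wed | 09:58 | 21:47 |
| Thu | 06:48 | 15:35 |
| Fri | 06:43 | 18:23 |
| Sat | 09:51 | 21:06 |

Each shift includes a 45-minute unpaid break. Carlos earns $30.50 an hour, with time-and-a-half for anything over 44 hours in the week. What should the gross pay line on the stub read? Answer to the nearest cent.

$1976.40

Mon: 06:47–14:37 = 7 h 50 min; less 45 min break → 7 h 5 min
Tue: 07:13–18:14 = 11 h 1 min; less 45 min break → 10 h 16 min
Wed: 09:58–21:47 = 11 h 49 min; less 45 min break → 11 h 4 min
Thu: 06:48–15:35 = 8 h 47 min; less 45 min break → 8 h 2 min
Fri: 06:43–18:23 = 11 h 40 min; less 45 min break → 10 h 55 min
Sat: 09:51–21:06 = 11 h 15 min; less 45 min break → 10 h 30 min
Total worked: 57 h 52 min = 3472 min.
Regular 44 h 0 min = 2640 min at $30.50/h; overtime 13 h 52 min = 832 min at $45.75/h.
Pay = (2640 × $30.50 + 832 × $45.75) ÷ 60 = $1976.40.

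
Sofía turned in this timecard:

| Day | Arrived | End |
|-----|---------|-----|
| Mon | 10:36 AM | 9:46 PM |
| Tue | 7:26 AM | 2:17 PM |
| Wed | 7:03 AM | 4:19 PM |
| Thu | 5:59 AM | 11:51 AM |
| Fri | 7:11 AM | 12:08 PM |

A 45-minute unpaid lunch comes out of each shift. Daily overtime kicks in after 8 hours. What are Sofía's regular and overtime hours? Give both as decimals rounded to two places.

Mon: 10:36 AM–9:46 PM = 11 h 10 min; less 45 min break → 10 h 25 min
Tue: 7:26 AM–2:17 PM = 6 h 51 min; less 45 min break → 6 h 6 min
Wed: 7:03 AM–4:19 PM = 9 h 16 min; less 45 min break → 8 h 31 min
Thu: 5:59 AM–11:51 AM = 5 h 52 min; less 45 min break → 5 h 7 min
Fri: 7:11 AM–12:08 PM = 4 h 57 min; less 45 min break → 4 h 12 min
Mon reg 8 h 0 min / OT 2 h 25 min; Tue reg 6 h 6 min / OT 0 h 0 min; Wed reg 8 h 0 min / OT 0 h 31 min; Thu reg 5 h 7 min / OT 0 h 0 min; Fri reg 4 h 12 min / OT 0 h 0 min.
Totals: regular 31 h 25 min, overtime 2 h 56 min.

Regular 31.42 hours, overtime 2.93 hours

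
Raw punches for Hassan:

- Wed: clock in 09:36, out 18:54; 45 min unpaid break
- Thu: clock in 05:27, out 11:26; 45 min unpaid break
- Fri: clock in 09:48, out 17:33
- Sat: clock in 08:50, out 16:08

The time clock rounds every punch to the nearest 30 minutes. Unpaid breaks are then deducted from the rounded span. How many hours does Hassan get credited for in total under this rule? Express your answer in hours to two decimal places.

28.50 hours

Wed: in 09:36→09:30, out 18:54→19:00; 9 h 30 min − 45 min = 8 h 45 min
Thu: in 05:27→05:30, out 11:26→11:30; 6 h 0 min − 45 min = 5 h 15 min
Fri: in 09:48→10:00, out 17:33→17:30; 7 h 30 min
Sat: in 08:50→09:00, out 16:08→16:00; 7 h 0 min
Total credited: 28 h 30 min.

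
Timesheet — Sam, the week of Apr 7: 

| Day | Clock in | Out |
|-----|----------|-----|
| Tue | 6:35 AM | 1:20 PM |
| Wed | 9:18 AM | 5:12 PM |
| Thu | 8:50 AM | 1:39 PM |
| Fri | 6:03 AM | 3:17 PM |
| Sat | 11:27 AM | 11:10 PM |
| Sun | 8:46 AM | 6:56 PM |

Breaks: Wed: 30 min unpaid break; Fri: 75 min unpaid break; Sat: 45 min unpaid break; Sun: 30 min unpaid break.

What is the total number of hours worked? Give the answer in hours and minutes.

Tue: 6:35 AM–1:20 PM = 6 h 45 min
Wed: 9:18 AM–5:12 PM = 7 h 54 min; less 30 min break → 7 h 24 min
Thu: 8:50 AM–1:39 PM = 4 h 49 min
Fri: 6:03 AM–3:17 PM = 9 h 14 min; less 75 min break → 7 h 59 min
Sat: 11:27 AM–11:10 PM = 11 h 43 min; less 45 min break → 10 h 58 min
Sun: 8:46 AM–6:56 PM = 10 h 10 min; less 30 min break → 9 h 40 min
Total: 6 h 45 min + 7 h 24 min + 4 h 49 min + 7 h 59 min + 10 h 58 min + 9 h 40 min = 47 h 35 min.

47 h 35 min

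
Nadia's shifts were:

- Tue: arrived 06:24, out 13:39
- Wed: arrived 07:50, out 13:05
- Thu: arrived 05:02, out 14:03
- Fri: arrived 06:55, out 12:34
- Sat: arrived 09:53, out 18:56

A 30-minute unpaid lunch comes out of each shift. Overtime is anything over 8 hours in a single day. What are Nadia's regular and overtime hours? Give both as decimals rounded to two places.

Tue: 06:24–13:39 = 7 h 15 min; less 30 min break → 6 h 45 min
Wed: 07:50–13:05 = 5 h 15 min; less 30 min break → 4 h 45 min
Thu: 05:02–14:03 = 9 h 1 min; less 30 min break → 8 h 31 min
Fri: 06:55–12:34 = 5 h 39 min; less 30 min break → 5 h 9 min
Sat: 09:53–18:56 = 9 h 3 min; less 30 min break → 8 h 33 min
Tue reg 6 h 45 min / OT 0 h 0 min; Wed reg 4 h 45 min / OT 0 h 0 min; Thu reg 8 h 0 min / OT 0 h 31 min; Fri reg 5 h 9 min / OT 0 h 0 min; Sat reg 8 h 0 min / OT 0 h 33 min.
Totals: regular 32 h 39 min, overtime 1 h 4 min.

Regular 32.65 hours, overtime 1.07 hours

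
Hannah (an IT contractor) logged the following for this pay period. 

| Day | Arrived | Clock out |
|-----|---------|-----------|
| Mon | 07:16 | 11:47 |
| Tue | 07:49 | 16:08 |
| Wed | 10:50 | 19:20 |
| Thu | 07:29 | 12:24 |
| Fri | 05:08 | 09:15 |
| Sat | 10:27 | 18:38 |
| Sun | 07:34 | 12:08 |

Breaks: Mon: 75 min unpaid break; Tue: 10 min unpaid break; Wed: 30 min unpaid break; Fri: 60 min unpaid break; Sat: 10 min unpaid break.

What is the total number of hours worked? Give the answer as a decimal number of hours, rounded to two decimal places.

40.03 hours

Mon: 07:16–11:47 = 4 h 31 min; less 75 min break → 3 h 16 min
Tue: 07:49–16:08 = 8 h 19 min; less 10 min break → 8 h 9 min
Wed: 10:50–19:20 = 8 h 30 min; less 30 min break → 8 h 0 min
Thu: 07:29–12:24 = 4 h 55 min
Fri: 05:08–09:15 = 4 h 7 min; less 60 min break → 3 h 7 min
Sat: 10:27–18:38 = 8 h 11 min; less 10 min break → 8 h 1 min
Sun: 07:34–12:08 = 4 h 34 min
Total: 3 h 16 min + 8 h 9 min + 8 h 0 min + 4 h 55 min + 3 h 7 min + 8 h 1 min + 4 h 34 min = 40 h 2 min.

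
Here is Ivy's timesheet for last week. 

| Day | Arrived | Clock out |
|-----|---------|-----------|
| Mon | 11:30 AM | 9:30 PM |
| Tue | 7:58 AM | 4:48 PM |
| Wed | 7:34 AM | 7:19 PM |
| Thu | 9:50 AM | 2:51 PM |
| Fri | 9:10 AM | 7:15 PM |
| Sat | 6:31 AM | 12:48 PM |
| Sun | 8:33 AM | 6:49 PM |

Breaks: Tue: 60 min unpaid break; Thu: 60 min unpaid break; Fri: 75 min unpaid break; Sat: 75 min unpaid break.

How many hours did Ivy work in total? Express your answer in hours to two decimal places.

57.73 hours

Mon: 11:30 AM–9:30 PM = 10 h 0 min
Tue: 7:58 AM–4:48 PM = 8 h 50 min; less 60 min break → 7 h 50 min
Wed: 7:34 AM–7:19 PM = 11 h 45 min
Thu: 9:50 AM–2:51 PM = 5 h 1 min; less 60 min break → 4 h 1 min
Fri: 9:10 AM–7:15 PM = 10 h 5 min; less 75 min break → 8 h 50 min
Sat: 6:31 AM–12:48 PM = 6 h 17 min; less 75 min break → 5 h 2 min
Sun: 8:33 AM–6:49 PM = 10 h 16 min
Total: 10 h 0 min + 7 h 50 min + 11 h 45 min + 4 h 1 min + 8 h 50 min + 5 h 2 min + 10 h 16 min = 57 h 44 min.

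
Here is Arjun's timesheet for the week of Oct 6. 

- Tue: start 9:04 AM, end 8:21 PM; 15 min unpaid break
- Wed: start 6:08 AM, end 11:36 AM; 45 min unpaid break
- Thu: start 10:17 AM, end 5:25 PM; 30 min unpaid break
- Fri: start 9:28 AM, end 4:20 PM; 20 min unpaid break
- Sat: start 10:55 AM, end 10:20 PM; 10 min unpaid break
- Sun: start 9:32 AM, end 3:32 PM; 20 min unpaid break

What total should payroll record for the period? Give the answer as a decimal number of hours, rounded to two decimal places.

Tue: 9:04 AM–8:21 PM = 11 h 17 min; less 15 min break → 11 h 2 min
Wed: 6:08 AM–11:36 AM = 5 h 28 min; less 45 min break → 4 h 43 min
Thu: 10:17 AM–5:25 PM = 7 h 8 min; less 30 min break → 6 h 38 min
Fri: 9:28 AM–4:20 PM = 6 h 52 min; less 20 min break → 6 h 32 min
Sat: 10:55 AM–10:20 PM = 11 h 25 min; less 10 min break → 11 h 15 min
Sun: 9:32 AM–3:32 PM = 6 h 0 min; less 20 min break → 5 h 40 min
Total: 11 h 2 min + 4 h 43 min + 6 h 38 min + 6 h 32 min + 11 h 15 min + 5 h 40 min = 45 h 50 min.

45.83 hours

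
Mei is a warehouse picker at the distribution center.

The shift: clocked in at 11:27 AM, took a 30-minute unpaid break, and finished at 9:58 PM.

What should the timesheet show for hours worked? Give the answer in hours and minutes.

The shift: 11:27 AM–9:58 PM = 10 h 31 min; less 30 min break → 10 h 1 min

10 h 1 min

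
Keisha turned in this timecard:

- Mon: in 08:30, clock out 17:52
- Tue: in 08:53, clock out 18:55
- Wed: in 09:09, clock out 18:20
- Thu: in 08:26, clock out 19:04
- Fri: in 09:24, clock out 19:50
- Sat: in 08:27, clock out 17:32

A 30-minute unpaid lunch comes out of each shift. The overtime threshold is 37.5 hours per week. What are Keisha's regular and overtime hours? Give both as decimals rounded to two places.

Mon: 08:30–17:52 = 9 h 22 min; less 30 min break → 8 h 52 min
Tue: 08:53–18:55 = 10 h 2 min; less 30 min break → 9 h 32 min
Wed: 09:09–18:20 = 9 h 11 min; less 30 min break → 8 h 41 min
Thu: 08:26–19:04 = 10 h 38 min; less 30 min break → 10 h 8 min
Fri: 09:24–19:50 = 10 h 26 min; less 30 min break → 9 h 56 min
Sat: 08:27–17:32 = 9 h 5 min; less 30 min break → 8 h 35 min
Total worked: 55 h 44 min = 55.73 h.
Threshold 37.5 h → overtime 18 h 14 min, regular 37 h 30 min.

Regular 37.50 hours, overtime 18.23 hours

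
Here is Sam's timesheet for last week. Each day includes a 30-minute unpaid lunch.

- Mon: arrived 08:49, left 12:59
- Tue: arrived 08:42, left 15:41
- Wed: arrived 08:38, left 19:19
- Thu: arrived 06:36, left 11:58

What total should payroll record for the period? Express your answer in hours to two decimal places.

Mon: 08:49–12:59 = 4 h 10 min; less 30 min break → 3 h 40 min
Tue: 08:42–15:41 = 6 h 59 min; less 30 min break → 6 h 29 min
Wed: 08:38–19:19 = 10 h 41 min; less 30 min break → 10 h 11 min
Thu: 06:36–11:58 = 5 h 22 min; less 30 min break → 4 h 52 min
Total: 3 h 40 min + 6 h 29 min + 10 h 11 min + 4 h 52 min = 25 h 12 min.

25.20 hours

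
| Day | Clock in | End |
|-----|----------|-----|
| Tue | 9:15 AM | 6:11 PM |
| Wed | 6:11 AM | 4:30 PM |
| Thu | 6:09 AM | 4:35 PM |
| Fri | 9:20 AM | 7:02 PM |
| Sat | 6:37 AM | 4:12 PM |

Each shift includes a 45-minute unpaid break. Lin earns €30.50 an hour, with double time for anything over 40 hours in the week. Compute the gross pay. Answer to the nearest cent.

Tue: 9:15 AM–6:11 PM = 8 h 56 min; less 45 min break → 8 h 11 min
Wed: 6:11 AM–4:30 PM = 10 h 19 min; less 45 min break → 9 h 34 min
Thu: 6:09 AM–4:35 PM = 10 h 26 min; less 45 min break → 9 h 41 min
Fri: 9:20 AM–7:02 PM = 9 h 42 min; less 45 min break → 8 h 57 min
Sat: 6:37 AM–4:12 PM = 9 h 35 min; less 45 min break → 8 h 50 min
Total worked: 45 h 13 min = 2713 min.
Regular 40 h 0 min = 2400 min at €30.50/h; overtime 5 h 13 min = 313 min at €61.00/h.
Pay = (2400 × €30.50 + 313 × €61.00) ÷ 60 = €1538.22.

€1538.22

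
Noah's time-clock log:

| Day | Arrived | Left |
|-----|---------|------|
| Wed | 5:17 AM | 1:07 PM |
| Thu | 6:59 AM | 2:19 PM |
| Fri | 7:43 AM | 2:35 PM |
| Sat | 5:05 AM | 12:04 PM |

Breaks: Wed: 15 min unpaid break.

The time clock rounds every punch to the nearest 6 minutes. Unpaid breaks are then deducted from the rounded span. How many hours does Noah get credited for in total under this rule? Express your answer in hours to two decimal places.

Wed: in 5:17 AM→5:18 AM, out 1:07 PM→1:06 PM; 7 h 48 min − 15 min = 7 h 33 min
Thu: in 6:59 AM→7:00 AM, out 2:19 PM→2:18 PM; 7 h 18 min
Fri: in 7:43 AM→7:42 AM, out 2:35 PM→2:36 PM; 6 h 54 min
Sat: in 5:05 AM→5:06 AM, out 12:04 PM→12:06 PM; 7 h 0 min
Total credited: 28 h 45 min.

28.75 hours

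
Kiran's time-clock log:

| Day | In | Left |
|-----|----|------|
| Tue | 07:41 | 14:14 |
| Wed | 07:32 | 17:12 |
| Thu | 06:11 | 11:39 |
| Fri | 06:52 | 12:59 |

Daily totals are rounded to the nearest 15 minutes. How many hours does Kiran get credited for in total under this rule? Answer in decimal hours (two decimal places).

Tue: 07:41–14:14 = 6 h 33 min → rounds to 6 h 30 min
Wed: 07:32–17:12 = 9 h 40 min → rounds to 9 h 45 min
Thu: 06:11–11:39 = 5 h 28 min → rounds to 5 h 30 min
Fri: 06:52–12:59 = 6 h 7 min → rounds to 6 h 0 min
Total credited: 27 h 45 min.

27.75 hours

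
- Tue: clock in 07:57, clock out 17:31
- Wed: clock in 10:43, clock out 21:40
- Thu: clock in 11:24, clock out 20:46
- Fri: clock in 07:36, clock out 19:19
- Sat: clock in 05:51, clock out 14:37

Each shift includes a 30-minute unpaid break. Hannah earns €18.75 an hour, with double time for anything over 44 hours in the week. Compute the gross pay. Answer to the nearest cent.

€970.00

Tue: 07:57–17:31 = 9 h 34 min; less 30 min break → 9 h 4 min
Wed: 10:43–21:40 = 10 h 57 min; less 30 min break → 10 h 27 min
Thu: 11:24–20:46 = 9 h 22 min; less 30 min break → 8 h 52 min
Fri: 07:36–19:19 = 11 h 43 min; less 30 min break → 11 h 13 min
Sat: 05:51–14:37 = 8 h 46 min; less 30 min break → 8 h 16 min
Total worked: 47 h 52 min = 2872 min.
Regular 44 h 0 min = 2640 min at €18.75/h; overtime 3 h 52 min = 232 min at €37.50/h.
Pay = (2640 × €18.75 + 232 × €37.50) ÷ 60 = €970.00.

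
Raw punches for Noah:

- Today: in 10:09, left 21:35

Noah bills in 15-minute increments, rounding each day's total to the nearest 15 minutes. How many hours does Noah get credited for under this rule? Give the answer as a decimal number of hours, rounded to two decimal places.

Today: 10:09–21:35 = 11 h 26 min → rounds to 11 h 30 min

11.50 hours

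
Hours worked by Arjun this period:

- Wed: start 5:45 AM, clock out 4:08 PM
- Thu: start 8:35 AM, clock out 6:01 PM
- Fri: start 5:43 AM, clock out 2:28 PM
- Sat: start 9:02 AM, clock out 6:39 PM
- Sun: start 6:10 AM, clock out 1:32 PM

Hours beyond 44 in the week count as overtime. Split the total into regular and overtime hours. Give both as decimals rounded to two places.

Regular 44.00 hours, overtime 1.55 hours

Wed: 5:45 AM–4:08 PM = 10 h 23 min
Thu: 8:35 AM–6:01 PM = 9 h 26 min
Fri: 5:43 AM–2:28 PM = 8 h 45 min
Sat: 9:02 AM–6:39 PM = 9 h 37 min
Sun: 6:10 AM–1:32 PM = 7 h 22 min
Total worked: 45 h 33 min = 45.55 h.
Threshold 44 h → overtime 1 h 33 min, regular 44 h 0 min.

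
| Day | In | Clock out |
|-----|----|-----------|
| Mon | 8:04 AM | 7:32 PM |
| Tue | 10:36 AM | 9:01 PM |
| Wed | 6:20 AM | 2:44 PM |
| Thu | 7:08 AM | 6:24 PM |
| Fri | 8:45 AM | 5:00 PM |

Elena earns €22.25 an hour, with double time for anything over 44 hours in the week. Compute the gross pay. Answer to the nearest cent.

Mon: 8:04 AM–7:32 PM = 11 h 28 min
Tue: 10:36 AM–9:01 PM = 10 h 25 min
Wed: 6:20 AM–2:44 PM = 8 h 24 min
Thu: 7:08 AM–6:24 PM = 11 h 16 min
Fri: 8:45 AM–5:00 PM = 8 h 15 min
Total worked: 49 h 48 min = 2988 min.
Regular 44 h 0 min = 2640 min at €22.25/h; overtime 5 h 48 min = 348 min at €44.50/h.
Pay = (2640 × €22.25 + 348 × €44.50) ÷ 60 = €1237.10.

€1237.10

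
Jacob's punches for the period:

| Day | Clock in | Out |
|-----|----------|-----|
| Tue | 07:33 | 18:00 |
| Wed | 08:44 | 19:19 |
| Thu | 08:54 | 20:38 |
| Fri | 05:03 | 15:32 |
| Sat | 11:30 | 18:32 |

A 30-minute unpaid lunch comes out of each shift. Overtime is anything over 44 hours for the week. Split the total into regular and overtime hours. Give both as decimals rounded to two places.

Regular 44.00 hours, overtime 3.78 hours

Tue: 07:33–18:00 = 10 h 27 min; less 30 min break → 9 h 57 min
Wed: 08:44–19:19 = 10 h 35 min; less 30 min break → 10 h 5 min
Thu: 08:54–20:38 = 11 h 44 min; less 30 min break → 11 h 14 min
Fri: 05:03–15:32 = 10 h 29 min; less 30 min break → 9 h 59 min
Sat: 11:30–18:32 = 7 h 2 min; less 30 min break → 6 h 32 min
Total worked: 47 h 47 min = 47.78 h.
Threshold 44 h → overtime 3 h 47 min, regular 44 h 0 min.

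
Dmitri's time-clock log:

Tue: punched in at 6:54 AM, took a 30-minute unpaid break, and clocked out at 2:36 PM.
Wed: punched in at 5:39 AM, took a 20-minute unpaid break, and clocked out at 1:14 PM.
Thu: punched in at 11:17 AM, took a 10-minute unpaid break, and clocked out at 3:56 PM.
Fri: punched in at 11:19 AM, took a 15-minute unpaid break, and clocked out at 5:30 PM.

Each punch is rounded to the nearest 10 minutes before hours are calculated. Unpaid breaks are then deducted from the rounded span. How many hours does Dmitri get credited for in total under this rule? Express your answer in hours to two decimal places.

Tue: in 6:54 AM→6:50 AM, out 2:36 PM→2:40 PM; 7 h 50 min − 30 min = 7 h 20 min
Wed: in 5:39 AM→5:40 AM, out 1:14 PM→1:10 PM; 7 h 30 min − 20 min = 7 h 10 min
Thu: in 11:17 AM→11:20 AM, out 3:56 PM→4:00 PM; 4 h 40 min − 10 min = 4 h 30 min
Fri: in 11:19 AM→11:20 AM, out 5:30 PM→5:30 PM; 6 h 10 min − 15 min = 5 h 55 min
Total credited: 24 h 55 min.

24.92 hours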